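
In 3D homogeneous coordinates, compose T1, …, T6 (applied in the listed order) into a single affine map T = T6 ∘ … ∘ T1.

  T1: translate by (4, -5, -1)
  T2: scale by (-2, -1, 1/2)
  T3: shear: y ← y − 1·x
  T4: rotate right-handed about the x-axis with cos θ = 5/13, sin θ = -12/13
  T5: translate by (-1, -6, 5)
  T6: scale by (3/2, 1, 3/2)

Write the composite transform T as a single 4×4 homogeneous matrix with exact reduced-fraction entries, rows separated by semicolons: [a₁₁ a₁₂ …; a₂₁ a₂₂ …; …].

T1 = [1 0 0 4; 0 1 0 -5; 0 0 1 -1; 0 0 0 1]
T2·T1 = [-2 0 0 -8; 0 -1 0 5; 0 0 1/2 -1/2; 0 0 0 1]
T3·…·T1 = [-2 0 0 -8; 2 -1 0 13; 0 0 1/2 -1/2; 0 0 0 1]
T4·…·T1 = [-2 0 0 -8; 10/13 -5/13 6/13 59/13; -24/13 12/13 5/26 -317/26; 0 0 0 1]
T5·…·T1 = [-2 0 0 -9; 10/13 -5/13 6/13 -19/13; -24/13 12/13 5/26 -187/26; 0 0 0 1]
T6·…·T1 = [-3 0 0 -27/2; 10/13 -5/13 6/13 -19/13; -36/13 18/13 15/52 -561/52; 0 0 0 1]

T = [-3 0 0 -27/2; 10/13 -5/13 6/13 -19/13; -36/13 18/13 15/52 -561/52; 0 0 0 1]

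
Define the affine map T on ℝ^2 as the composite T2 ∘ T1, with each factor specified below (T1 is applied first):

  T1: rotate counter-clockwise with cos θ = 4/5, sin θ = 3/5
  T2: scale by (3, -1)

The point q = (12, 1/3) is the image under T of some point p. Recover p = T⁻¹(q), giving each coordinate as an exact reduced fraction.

p = (3, -8/3)

T1 = [4/5 -3/5 0; 3/5 4/5 0; 0 0 1]
T2·T1 = [12/5 -9/5 0; -3/5 -4/5 0; 0 0 1]
det M = -3; M⁻¹ = [4/15 -3/5 0; -1/5 -4/5 0; 0 0 1]
M⁻¹ · (12, 1/3)ᵀ = (3, -8/3)ᵀ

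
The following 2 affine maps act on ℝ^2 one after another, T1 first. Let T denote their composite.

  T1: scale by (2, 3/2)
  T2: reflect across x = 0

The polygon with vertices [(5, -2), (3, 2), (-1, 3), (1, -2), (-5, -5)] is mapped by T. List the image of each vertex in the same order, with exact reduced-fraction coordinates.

image vertices: (-10, -3), (-6, 3), (2, 9/2), (-2, -3), (10, -15/2)

T1 scale by (2, 3/2): (5, -2) → (10, -3); (3, 2) → (6, 3); (-1, 3) → (-2, 9/2); (1, -2) → (2, -3); (-5, -5) → (-10, -15/2)
T2 reflect across x = 0: (10, -3) → (-10, -3); (6, 3) → (-6, 3); (-2, 9/2) → (2, 9/2); (2, -3) → (-2, -3); (-10, -15/2) → (10, -15/2)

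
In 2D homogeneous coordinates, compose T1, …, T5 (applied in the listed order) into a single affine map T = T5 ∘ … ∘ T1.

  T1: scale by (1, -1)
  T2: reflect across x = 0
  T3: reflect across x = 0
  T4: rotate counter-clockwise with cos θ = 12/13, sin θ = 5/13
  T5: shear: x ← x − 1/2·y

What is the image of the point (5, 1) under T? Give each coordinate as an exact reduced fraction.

T1 scale by (1, -1): (5, 1) → (5, -1)
T2 reflect across x = 0: (5, -1) → (-5, -1)
T3 reflect across x = 0: (-5, -1) → (5, -1)
T4 rotate counter-clockwise with cos θ = 12/13, sin θ = 5/13: (5, -1) → (5, 1)
T5 shear: x ← x − 1/2·y: (5, 1) → (9/2, 1)

T(p) = (9/2, 1)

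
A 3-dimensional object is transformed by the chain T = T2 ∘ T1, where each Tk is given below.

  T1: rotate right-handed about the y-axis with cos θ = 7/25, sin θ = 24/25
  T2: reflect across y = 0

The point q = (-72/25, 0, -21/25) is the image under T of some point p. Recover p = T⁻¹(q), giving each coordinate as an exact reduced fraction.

T1 = [7/25 0 24/25 0; 0 1 0 0; -24/25 0 7/25 0; 0 0 0 1]
T2·T1 = [7/25 0 24/25 0; 0 -1 0 0; -24/25 0 7/25 0; 0 0 0 1]
det M = -1; M⁻¹ = [7/25 0 -24/25 0; 0 -1 0 0; 24/25 0 7/25 0; 0 0 0 1]
M⁻¹ · (-72/25, 0, -21/25)ᵀ = (0, 0, -3)ᵀ

p = (0, 0, -3)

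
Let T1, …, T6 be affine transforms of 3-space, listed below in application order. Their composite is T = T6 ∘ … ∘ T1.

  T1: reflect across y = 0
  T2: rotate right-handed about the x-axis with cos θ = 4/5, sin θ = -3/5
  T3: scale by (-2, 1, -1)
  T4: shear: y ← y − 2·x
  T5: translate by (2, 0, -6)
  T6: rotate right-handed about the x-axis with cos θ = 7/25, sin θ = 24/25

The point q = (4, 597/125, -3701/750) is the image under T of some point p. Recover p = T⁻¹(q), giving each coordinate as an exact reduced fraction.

p = (-1, -1/2, 1/3)

T1 = [1 0 0 0; 0 -1 0 0; 0 0 1 0; 0 0 0 1]
T2·T1 = [1 0 0 0; 0 -4/5 3/5 0; 0 3/5 4/5 0; 0 0 0 1]
T3·…·T1 = [-2 0 0 0; 0 -4/5 3/5 0; 0 -3/5 -4/5 0; 0 0 0 1]
T4·…·T1 = [-2 0 0 0; 4 -4/5 3/5 0; 0 -3/5 -4/5 0; 0 0 0 1]
T5·…·T1 = [-2 0 0 2; 4 -4/5 3/5 0; 0 -3/5 -4/5 -6; 0 0 0 1]
T6·…·T1 = [-2 0 0 2; 28/25 44/125 117/125 144/25; 96/25 -117/125 44/125 -42/25; 0 0 0 1]
det M = -2; M⁻¹ = [-1/2 0 0 1; -8/5 44/125 -117/125 -2/5; 6/5 117/125 44/125 -36/5; 0 0 0 1]
M⁻¹ · (4, 597/125, -3701/750)ᵀ = (-1, -1/2, 1/3)ᵀ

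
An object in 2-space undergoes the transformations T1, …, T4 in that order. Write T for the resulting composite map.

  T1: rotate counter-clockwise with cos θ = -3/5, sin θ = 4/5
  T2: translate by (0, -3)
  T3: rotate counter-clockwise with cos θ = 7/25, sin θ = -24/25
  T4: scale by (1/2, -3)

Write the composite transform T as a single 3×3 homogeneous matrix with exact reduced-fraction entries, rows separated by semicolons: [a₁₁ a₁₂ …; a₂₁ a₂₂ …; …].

T = [3/10 -2/5 -36/25; -12/5 -9/5 63/25; 0 0 1]

T1 = [-3/5 -4/5 0; 4/5 -3/5 0; 0 0 1]
T2·T1 = [-3/5 -4/5 0; 4/5 -3/5 -3; 0 0 1]
T3·…·T1 = [3/5 -4/5 -72/25; 4/5 3/5 -21/25; 0 0 1]
T4·…·T1 = [3/10 -2/5 -36/25; -12/5 -9/5 63/25; 0 0 1]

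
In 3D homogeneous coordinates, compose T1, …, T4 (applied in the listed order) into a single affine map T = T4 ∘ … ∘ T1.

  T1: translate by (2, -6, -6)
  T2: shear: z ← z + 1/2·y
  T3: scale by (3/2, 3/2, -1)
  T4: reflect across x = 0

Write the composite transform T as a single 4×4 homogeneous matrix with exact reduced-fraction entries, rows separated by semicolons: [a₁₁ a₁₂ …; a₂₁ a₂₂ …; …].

T1 = [1 0 0 2; 0 1 0 -6; 0 0 1 -6; 0 0 0 1]
T2·T1 = [1 0 0 2; 0 1 0 -6; 0 1/2 1 -9; 0 0 0 1]
T3·…·T1 = [3/2 0 0 3; 0 3/2 0 -9; 0 -1/2 -1 9; 0 0 0 1]
T4·…·T1 = [-3/2 0 0 -3; 0 3/2 0 -9; 0 -1/2 -1 9; 0 0 0 1]

T = [-3/2 0 0 -3; 0 3/2 0 -9; 0 -1/2 -1 9; 0 0 0 1]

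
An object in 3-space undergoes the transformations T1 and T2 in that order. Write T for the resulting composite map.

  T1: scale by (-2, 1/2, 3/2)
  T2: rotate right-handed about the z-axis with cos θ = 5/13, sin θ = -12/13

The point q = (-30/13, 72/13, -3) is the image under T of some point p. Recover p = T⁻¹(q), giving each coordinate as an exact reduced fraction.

p = (3, 0, -2)

T1 = [-2 0 0 0; 0 1/2 0 0; 0 0 3/2 0; 0 0 0 1]
T2·T1 = [-10/13 6/13 0 0; 24/13 5/26 0 0; 0 0 3/2 0; 0 0 0 1]
det M = -3/2; M⁻¹ = [-5/26 6/13 0 0; 24/13 10/13 0 0; 0 0 2/3 0; 0 0 0 1]
M⁻¹ · (-30/13, 72/13, -3)ᵀ = (3, 0, -2)ᵀ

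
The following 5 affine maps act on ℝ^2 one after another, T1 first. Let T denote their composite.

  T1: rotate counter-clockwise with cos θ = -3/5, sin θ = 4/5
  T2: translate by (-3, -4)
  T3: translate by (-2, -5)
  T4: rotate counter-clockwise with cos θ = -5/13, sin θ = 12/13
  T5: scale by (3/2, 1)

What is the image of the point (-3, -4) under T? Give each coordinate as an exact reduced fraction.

T(p) = (162/13, 45/13)

T1 rotate counter-clockwise with cos θ = -3/5, sin θ = 4/5: (-3, -4) → (5, 0)
T2 translate by (-3, -4): (5, 0) → (2, -4)
T3 translate by (-2, -5): (2, -4) → (0, -9)
T4 rotate counter-clockwise with cos θ = -5/13, sin θ = 12/13: (0, -9) → (108/13, 45/13)
T5 scale by (3/2, 1): (108/13, 45/13) → (162/13, 45/13)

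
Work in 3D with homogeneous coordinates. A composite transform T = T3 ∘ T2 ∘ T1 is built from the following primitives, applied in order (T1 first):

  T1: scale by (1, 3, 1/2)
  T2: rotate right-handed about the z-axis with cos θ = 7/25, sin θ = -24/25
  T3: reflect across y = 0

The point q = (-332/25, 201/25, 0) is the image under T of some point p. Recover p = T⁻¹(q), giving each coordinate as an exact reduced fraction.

p = (4, -5, 0)

T1 = [1 0 0 0; 0 3 0 0; 0 0 1/2 0; 0 0 0 1]
T2·T1 = [7/25 72/25 0 0; -24/25 21/25 0 0; 0 0 1/2 0; 0 0 0 1]
T3·…·T1 = [7/25 72/25 0 0; 24/25 -21/25 0 0; 0 0 1/2 0; 0 0 0 1]
det M = -3/2; M⁻¹ = [7/25 24/25 0 0; 8/25 -7/75 0 0; 0 0 2 0; 0 0 0 1]
M⁻¹ · (-332/25, 201/25, 0)ᵀ = (4, -5, 0)ᵀ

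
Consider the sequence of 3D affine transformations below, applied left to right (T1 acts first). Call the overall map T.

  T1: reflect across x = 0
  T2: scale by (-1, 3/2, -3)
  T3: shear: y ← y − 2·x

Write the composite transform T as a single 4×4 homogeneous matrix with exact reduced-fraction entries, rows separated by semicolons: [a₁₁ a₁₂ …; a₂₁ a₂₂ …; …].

T = [1 0 0 0; -2 3/2 0 0; 0 0 -3 0; 0 0 0 1]

T1 = [-1 0 0 0; 0 1 0 0; 0 0 1 0; 0 0 0 1]
T2·T1 = [1 0 0 0; 0 3/2 0 0; 0 0 -3 0; 0 0 0 1]
T3·…·T1 = [1 0 0 0; -2 3/2 0 0; 0 0 -3 0; 0 0 0 1]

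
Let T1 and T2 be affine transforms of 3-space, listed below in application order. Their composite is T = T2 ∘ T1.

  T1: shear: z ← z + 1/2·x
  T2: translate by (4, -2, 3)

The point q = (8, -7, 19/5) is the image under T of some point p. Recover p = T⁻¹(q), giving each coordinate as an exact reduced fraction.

T1 = [1 0 0 0; 0 1 0 0; 1/2 0 1 0; 0 0 0 1]
T2·T1 = [1 0 0 4; 0 1 0 -2; 1/2 0 1 3; 0 0 0 1]
det M = 1; M⁻¹ = [1 0 0 -4; 0 1 0 2; -1/2 0 1 -1; 0 0 0 1]
M⁻¹ · (8, -7, 19/5)ᵀ = (4, -5, -6/5)ᵀ

p = (4, -5, -6/5)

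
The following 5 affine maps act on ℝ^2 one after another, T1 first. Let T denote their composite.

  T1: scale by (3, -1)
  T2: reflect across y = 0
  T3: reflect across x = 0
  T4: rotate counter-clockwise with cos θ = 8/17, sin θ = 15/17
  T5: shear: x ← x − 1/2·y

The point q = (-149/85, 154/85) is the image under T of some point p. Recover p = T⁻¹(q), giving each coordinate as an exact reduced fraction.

T1 = [3 0 0; 0 -1 0; 0 0 1]
T2·T1 = [3 0 0; 0 1 0; 0 0 1]
T3·…·T1 = [-3 0 0; 0 1 0; 0 0 1]
T4·…·T1 = [-24/17 -15/17 0; -45/17 8/17 0; 0 0 1]
T5·…·T1 = [-3/34 -19/17 0; -45/17 8/17 0; 0 0 1]
det M = -3; M⁻¹ = [-8/51 -19/51 0; -15/17 1/34 0; 0 0 1]
M⁻¹ · (-149/85, 154/85)ᵀ = (-2/5, 8/5)ᵀ

p = (-2/5, 8/5)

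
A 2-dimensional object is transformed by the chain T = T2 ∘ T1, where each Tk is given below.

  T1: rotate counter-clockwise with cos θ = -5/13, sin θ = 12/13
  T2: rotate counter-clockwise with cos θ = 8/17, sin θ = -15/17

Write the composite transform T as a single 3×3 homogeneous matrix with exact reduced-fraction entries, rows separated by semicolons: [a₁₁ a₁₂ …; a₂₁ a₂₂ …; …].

T1 = [-5/13 -12/13 0; 12/13 -5/13 0; 0 0 1]
T2·T1 = [140/221 -171/221 0; 171/221 140/221 0; 0 0 1]

T = [140/221 -171/221 0; 171/221 140/221 0; 0 0 1]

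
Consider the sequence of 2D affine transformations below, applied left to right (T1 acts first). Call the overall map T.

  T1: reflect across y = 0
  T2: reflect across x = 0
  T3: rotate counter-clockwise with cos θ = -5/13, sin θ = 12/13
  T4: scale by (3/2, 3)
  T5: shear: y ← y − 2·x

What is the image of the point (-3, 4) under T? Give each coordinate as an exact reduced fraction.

T1 reflect across y = 0: (-3, 4) → (-3, -4)
T2 reflect across x = 0: (-3, -4) → (3, -4)
T3 rotate counter-clockwise with cos θ = -5/13, sin θ = 12/13: (3, -4) → (33/13, 56/13)
T4 scale by (3/2, 3): (33/13, 56/13) → (99/26, 168/13)
T5 shear: y ← y − 2·x: (99/26, 168/13) → (99/26, 69/13)

T(p) = (99/26, 69/13)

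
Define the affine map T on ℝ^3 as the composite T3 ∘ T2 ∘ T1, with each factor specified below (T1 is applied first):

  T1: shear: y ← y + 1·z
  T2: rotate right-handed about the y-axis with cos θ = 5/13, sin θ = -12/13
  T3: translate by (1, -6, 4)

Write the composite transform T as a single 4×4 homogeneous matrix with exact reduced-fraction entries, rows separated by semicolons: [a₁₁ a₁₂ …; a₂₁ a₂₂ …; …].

T = [5/13 0 -12/13 1; 0 1 1 -6; 12/13 0 5/13 4; 0 0 0 1]

T1 = [1 0 0 0; 0 1 1 0; 0 0 1 0; 0 0 0 1]
T2·T1 = [5/13 0 -12/13 0; 0 1 1 0; 12/13 0 5/13 0; 0 0 0 1]
T3·…·T1 = [5/13 0 -12/13 1; 0 1 1 -6; 12/13 0 5/13 4; 0 0 0 1]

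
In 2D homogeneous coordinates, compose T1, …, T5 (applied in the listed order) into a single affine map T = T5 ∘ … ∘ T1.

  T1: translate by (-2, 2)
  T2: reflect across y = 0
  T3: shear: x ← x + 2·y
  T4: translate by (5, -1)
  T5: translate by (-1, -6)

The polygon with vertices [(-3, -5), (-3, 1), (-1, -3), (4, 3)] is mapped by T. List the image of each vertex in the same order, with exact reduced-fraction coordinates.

image vertices: (5, -4), (-7, -10), (3, -6), (-4, -12)

T1 translate by (-2, 2): (-3, -5) → (-5, -3); (-3, 1) → (-5, 3); (-1, -3) → (-3, -1); (4, 3) → (2, 5)
T2 reflect across y = 0: (-5, -3) → (-5, 3); (-5, 3) → (-5, -3); (-3, -1) → (-3, 1); (2, 5) → (2, -5)
T3 shear: x ← x + 2·y: (-5, 3) → (1, 3); (-5, -3) → (-11, -3); (-3, 1) → (-1, 1); (2, -5) → (-8, -5)
T4 translate by (5, -1): (1, 3) → (6, 2); (-11, -3) → (-6, -4); (-1, 1) → (4, 0); (-8, -5) → (-3, -6)
T5 translate by (-1, -6): (6, 2) → (5, -4); (-6, -4) → (-7, -10); (4, 0) → (3, -6); (-3, -6) → (-4, -12)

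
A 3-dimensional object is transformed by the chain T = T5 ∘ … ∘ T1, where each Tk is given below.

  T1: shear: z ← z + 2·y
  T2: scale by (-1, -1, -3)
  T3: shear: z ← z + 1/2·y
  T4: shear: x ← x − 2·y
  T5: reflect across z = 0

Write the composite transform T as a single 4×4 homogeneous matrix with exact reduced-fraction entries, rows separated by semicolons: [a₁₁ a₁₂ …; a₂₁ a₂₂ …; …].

T1 = [1 0 0 0; 0 1 0 0; 0 2 1 0; 0 0 0 1]
T2·T1 = [-1 0 0 0; 0 -1 0 0; 0 -6 -3 0; 0 0 0 1]
T3·…·T1 = [-1 0 0 0; 0 -1 0 0; 0 -13/2 -3 0; 0 0 0 1]
T4·…·T1 = [-1 2 0 0; 0 -1 0 0; 0 -13/2 -3 0; 0 0 0 1]
T5·…·T1 = [-1 2 0 0; 0 -1 0 0; 0 13/2 3 0; 0 0 0 1]

T = [-1 2 0 0; 0 -1 0 0; 0 13/2 3 0; 0 0 0 1]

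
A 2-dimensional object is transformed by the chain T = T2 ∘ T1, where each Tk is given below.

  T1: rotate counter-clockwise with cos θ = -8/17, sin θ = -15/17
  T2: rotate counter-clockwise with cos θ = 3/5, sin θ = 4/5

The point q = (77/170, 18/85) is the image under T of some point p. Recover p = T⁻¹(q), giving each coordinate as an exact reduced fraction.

p = (0, 1/2)

T1 = [-8/17 15/17 0; -15/17 -8/17 0; 0 0 1]
T2·T1 = [36/85 77/85 0; -77/85 36/85 0; 0 0 1]
det M = 1; M⁻¹ = [36/85 -77/85 0; 77/85 36/85 0; 0 0 1]
M⁻¹ · (77/170, 18/85)ᵀ = (0, 1/2)ᵀ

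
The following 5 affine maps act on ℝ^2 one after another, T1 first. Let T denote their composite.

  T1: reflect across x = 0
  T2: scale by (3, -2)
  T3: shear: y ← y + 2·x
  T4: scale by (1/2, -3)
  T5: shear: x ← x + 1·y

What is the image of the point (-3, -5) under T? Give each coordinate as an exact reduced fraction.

T(p) = (-159/2, -84)

T1 reflect across x = 0: (-3, -5) → (3, -5)
T2 scale by (3, -2): (3, -5) → (9, 10)
T3 shear: y ← y + 2·x: (9, 10) → (9, 28)
T4 scale by (1/2, -3): (9, 28) → (9/2, -84)
T5 shear: x ← x + 1·y: (9/2, -84) → (-159/2, -84)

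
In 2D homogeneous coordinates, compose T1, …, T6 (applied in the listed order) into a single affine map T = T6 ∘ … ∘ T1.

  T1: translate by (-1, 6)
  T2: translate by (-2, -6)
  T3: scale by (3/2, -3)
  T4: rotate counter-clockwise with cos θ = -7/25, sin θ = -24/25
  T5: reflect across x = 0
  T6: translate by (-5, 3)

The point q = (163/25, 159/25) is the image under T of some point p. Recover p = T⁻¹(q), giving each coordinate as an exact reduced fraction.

p = (3, 4)

T1 = [1 0 -1; 0 1 6; 0 0 1]
T2·T1 = [1 0 -3; 0 1 0; 0 0 1]
T3·…·T1 = [3/2 0 -9/2; 0 -3 0; 0 0 1]
T4·…·T1 = [-21/50 -72/25 63/50; -36/25 21/25 108/25; 0 0 1]
T5·…·T1 = [21/50 72/25 -63/50; -36/25 21/25 108/25; 0 0 1]
T6·…·T1 = [21/50 72/25 -313/50; -36/25 21/25 183/25; 0 0 1]
det M = 9/2; M⁻¹ = [14/75 -16/25 439/75; 8/25 7/75 33/25; 0 0 1]
M⁻¹ · (163/25, 159/25)ᵀ = (3, 4)ᵀ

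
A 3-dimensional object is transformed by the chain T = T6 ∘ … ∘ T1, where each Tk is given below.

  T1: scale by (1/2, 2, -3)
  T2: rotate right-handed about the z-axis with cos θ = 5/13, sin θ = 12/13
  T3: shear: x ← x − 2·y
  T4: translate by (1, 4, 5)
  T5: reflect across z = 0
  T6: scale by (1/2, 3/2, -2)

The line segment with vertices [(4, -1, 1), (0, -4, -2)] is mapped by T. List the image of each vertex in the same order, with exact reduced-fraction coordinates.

image vertices: (19/26, 99/13, 4), (189/26, 18/13, 22)

T1 scale by (1/2, 2, -3): (4, -1, 1) → (2, -2, -3); (0, -4, -2) → (0, -8, 6)
T2 rotate right-handed about the z-axis with cos θ = 5/13, sin θ = 12/13: (2, -2, -3) → (34/13, 14/13, -3); (0, -8, 6) → (96/13, -40/13, 6)
T3 shear: x ← x − 2·y: (34/13, 14/13, -3) → (6/13, 14/13, -3); (96/13, -40/13, 6) → (176/13, -40/13, 6)
T4 translate by (1, 4, 5): (6/13, 14/13, -3) → (19/13, 66/13, 2); (176/13, -40/13, 6) → (189/13, 12/13, 11)
T5 reflect across z = 0: (19/13, 66/13, 2) → (19/13, 66/13, -2); (189/13, 12/13, 11) → (189/13, 12/13, -11)
T6 scale by (1/2, 3/2, -2): (19/13, 66/13, -2) → (19/26, 99/13, 4); (189/13, 12/13, -11) → (189/26, 18/13, 22)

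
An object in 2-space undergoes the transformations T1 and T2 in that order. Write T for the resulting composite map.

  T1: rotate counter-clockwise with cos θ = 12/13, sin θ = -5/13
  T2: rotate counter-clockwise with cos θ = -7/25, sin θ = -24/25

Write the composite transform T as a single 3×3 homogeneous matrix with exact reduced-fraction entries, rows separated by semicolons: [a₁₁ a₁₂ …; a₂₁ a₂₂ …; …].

T1 = [12/13 5/13 0; -5/13 12/13 0; 0 0 1]
T2·T1 = [-204/325 253/325 0; -253/325 -204/325 0; 0 0 1]

T = [-204/325 253/325 0; -253/325 -204/325 0; 0 0 1]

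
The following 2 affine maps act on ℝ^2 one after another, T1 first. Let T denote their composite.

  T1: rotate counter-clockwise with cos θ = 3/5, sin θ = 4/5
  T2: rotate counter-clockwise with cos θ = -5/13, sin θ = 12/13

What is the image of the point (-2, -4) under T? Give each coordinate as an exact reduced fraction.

T1 rotate counter-clockwise with cos θ = 3/5, sin θ = 4/5: (-2, -4) → (2, -4)
T2 rotate counter-clockwise with cos θ = -5/13, sin θ = 12/13: (2, -4) → (38/13, 44/13)

T(p) = (38/13, 44/13)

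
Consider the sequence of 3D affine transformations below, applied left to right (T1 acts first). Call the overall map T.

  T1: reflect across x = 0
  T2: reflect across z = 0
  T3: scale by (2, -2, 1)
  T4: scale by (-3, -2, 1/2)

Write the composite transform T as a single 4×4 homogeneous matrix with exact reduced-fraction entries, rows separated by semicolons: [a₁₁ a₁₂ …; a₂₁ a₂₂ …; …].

T = [6 0 0 0; 0 4 0 0; 0 0 -1/2 0; 0 0 0 1]

T1 = [-1 0 0 0; 0 1 0 0; 0 0 1 0; 0 0 0 1]
T2·T1 = [-1 0 0 0; 0 1 0 0; 0 0 -1 0; 0 0 0 1]
T3·…·T1 = [-2 0 0 0; 0 -2 0 0; 0 0 -1 0; 0 0 0 1]
T4·…·T1 = [6 0 0 0; 0 4 0 0; 0 0 -1/2 0; 0 0 0 1]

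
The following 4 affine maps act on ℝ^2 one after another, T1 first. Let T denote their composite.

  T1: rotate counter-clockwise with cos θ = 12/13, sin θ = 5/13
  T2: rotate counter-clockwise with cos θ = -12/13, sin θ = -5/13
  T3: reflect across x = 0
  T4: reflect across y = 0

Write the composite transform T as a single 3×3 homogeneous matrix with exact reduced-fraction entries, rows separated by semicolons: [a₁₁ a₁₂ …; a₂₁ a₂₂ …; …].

T1 = [12/13 -5/13 0; 5/13 12/13 0; 0 0 1]
T2·T1 = [-119/169 120/169 0; -120/169 -119/169 0; 0 0 1]
T3·…·T1 = [119/169 -120/169 0; -120/169 -119/169 0; 0 0 1]
T4·…·T1 = [119/169 -120/169 0; 120/169 119/169 0; 0 0 1]

T = [119/169 -120/169 0; 120/169 119/169 0; 0 0 1]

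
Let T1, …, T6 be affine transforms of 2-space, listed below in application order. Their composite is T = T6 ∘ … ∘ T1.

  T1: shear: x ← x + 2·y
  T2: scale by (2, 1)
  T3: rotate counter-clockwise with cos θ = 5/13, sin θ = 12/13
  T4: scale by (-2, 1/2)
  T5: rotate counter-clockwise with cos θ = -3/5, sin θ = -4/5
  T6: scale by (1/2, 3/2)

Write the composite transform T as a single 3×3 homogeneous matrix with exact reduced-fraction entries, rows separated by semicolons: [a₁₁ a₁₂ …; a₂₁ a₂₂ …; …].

T = [54/65 77/65 0; 66/65 -93/260 0; 0 0 1]

T1 = [1 2 0; 0 1 0; 0 0 1]
T2·T1 = [2 4 0; 0 1 0; 0 0 1]
T3·…·T1 = [10/13 8/13 0; 24/13 53/13 0; 0 0 1]
T4·…·T1 = [-20/13 -16/13 0; 12/13 53/26 0; 0 0 1]
T5·…·T1 = [108/65 154/65 0; 44/65 -31/130 0; 0 0 1]
T6·…·T1 = [54/65 77/65 0; 66/65 -93/260 0; 0 0 1]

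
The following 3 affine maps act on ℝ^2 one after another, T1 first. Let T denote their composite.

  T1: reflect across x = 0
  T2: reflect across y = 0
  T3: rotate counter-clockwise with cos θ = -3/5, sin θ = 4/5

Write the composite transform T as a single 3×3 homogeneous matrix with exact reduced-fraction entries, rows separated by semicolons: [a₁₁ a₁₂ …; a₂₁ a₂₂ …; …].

T = [3/5 4/5 0; -4/5 3/5 0; 0 0 1]

T1 = [-1 0 0; 0 1 0; 0 0 1]
T2·T1 = [-1 0 0; 0 -1 0; 0 0 1]
T3·…·T1 = [3/5 4/5 0; -4/5 3/5 0; 0 0 1]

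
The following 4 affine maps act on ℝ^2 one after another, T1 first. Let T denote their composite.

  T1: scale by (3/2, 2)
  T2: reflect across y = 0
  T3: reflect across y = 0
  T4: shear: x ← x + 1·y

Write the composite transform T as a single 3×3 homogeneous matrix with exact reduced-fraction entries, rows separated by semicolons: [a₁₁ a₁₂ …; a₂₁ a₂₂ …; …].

T1 = [3/2 0 0; 0 2 0; 0 0 1]
T2·T1 = [3/2 0 0; 0 -2 0; 0 0 1]
T3·…·T1 = [3/2 0 0; 0 2 0; 0 0 1]
T4·…·T1 = [3/2 2 0; 0 2 0; 0 0 1]

T = [3/2 2 0; 0 2 0; 0 0 1]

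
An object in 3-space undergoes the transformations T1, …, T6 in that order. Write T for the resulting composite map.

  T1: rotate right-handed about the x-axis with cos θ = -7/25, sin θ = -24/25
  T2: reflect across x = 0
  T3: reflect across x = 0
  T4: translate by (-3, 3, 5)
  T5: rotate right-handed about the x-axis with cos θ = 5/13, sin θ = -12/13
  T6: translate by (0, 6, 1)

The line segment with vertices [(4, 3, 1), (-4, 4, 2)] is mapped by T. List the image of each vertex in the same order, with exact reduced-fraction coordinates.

T1 rotate right-handed about the x-axis with cos θ = -7/25, sin θ = -24/25: (4, 3, 1) → (4, 3/25, -79/25); (-4, 4, 2) → (-4, 4/5, -22/5)
T2 reflect across x = 0: (4, 3/25, -79/25) → (-4, 3/25, -79/25); (-4, 4/5, -22/5) → (4, 4/5, -22/5)
T3 reflect across x = 0: (-4, 3/25, -79/25) → (4, 3/25, -79/25); (4, 4/5, -22/5) → (-4, 4/5, -22/5)
T4 translate by (-3, 3, 5): (4, 3/25, -79/25) → (1, 78/25, 46/25); (-4, 4/5, -22/5) → (-7, 19/5, 3/5)
T5 rotate right-handed about the x-axis with cos θ = 5/13, sin θ = -12/13: (1, 78/25, 46/25) → (1, 942/325, -706/325); (-7, 19/5, 3/5) → (-7, 131/65, -213/65)
T6 translate by (0, 6, 1): (1, 942/325, -706/325) → (1, 2892/325, -381/325); (-7, 131/65, -213/65) → (-7, 521/65, -148/65)

image vertices: (1, 2892/325, -381/325), (-7, 521/65, -148/65)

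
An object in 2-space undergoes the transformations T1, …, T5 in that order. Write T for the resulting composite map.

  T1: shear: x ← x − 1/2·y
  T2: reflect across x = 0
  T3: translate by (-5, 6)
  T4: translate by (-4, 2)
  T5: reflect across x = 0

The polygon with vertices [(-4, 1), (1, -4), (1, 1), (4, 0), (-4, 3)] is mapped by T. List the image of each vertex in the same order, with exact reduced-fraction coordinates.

image vertices: (9/2, 9), (12, 4), (19/2, 9), (13, 8), (7/2, 11)

T1 shear: x ← x − 1/2·y: (-4, 1) → (-9/2, 1); (1, -4) → (3, -4); (1, 1) → (1/2, 1); (4, 0) → (4, 0); (-4, 3) → (-11/2, 3)
T2 reflect across x = 0: (-9/2, 1) → (9/2, 1); (3, -4) → (-3, -4); (1/2, 1) → (-1/2, 1); (4, 0) → (-4, 0); (-11/2, 3) → (11/2, 3)
T3 translate by (-5, 6): (9/2, 1) → (-1/2, 7); (-3, -4) → (-8, 2); (-1/2, 1) → (-11/2, 7); (-4, 0) → (-9, 6); (11/2, 3) → (1/2, 9)
T4 translate by (-4, 2): (-1/2, 7) → (-9/2, 9); (-8, 2) → (-12, 4); (-11/2, 7) → (-19/2, 9); (-9, 6) → (-13, 8); (1/2, 9) → (-7/2, 11)
T5 reflect across x = 0: (-9/2, 9) → (9/2, 9); (-12, 4) → (12, 4); (-19/2, 9) → (19/2, 9); (-13, 8) → (13, 8); (-7/2, 11) → (7/2, 11)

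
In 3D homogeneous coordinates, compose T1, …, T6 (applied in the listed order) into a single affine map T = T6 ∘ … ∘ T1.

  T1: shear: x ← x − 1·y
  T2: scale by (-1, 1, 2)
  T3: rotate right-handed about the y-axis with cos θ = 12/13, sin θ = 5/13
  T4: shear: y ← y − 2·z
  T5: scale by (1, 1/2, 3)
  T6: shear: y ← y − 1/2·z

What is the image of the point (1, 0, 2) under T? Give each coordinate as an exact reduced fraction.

T1 shear: x ← x − 1·y: (1, 0, 2) → (1, 0, 2)
T2 scale by (-1, 1, 2): (1, 0, 2) → (-1, 0, 4)
T3 rotate right-handed about the y-axis with cos θ = 12/13, sin θ = 5/13: (-1, 0, 4) → (8/13, 0, 53/13)
T4 shear: y ← y − 2·z: (8/13, 0, 53/13) → (8/13, -106/13, 53/13)
T5 scale by (1, 1/2, 3): (8/13, -106/13, 53/13) → (8/13, -53/13, 159/13)
T6 shear: y ← y − 1/2·z: (8/13, -53/13, 159/13) → (8/13, -265/26, 159/13)

T(p) = (8/13, -265/26, 159/13)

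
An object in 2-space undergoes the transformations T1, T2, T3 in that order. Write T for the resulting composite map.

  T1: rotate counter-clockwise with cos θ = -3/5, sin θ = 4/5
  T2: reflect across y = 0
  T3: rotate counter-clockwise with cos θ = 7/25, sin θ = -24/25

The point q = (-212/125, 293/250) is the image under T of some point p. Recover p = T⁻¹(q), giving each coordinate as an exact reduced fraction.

T1 = [-3/5 -4/5 0; 4/5 -3/5 0; 0 0 1]
T2·T1 = [-3/5 -4/5 0; -4/5 3/5 0; 0 0 1]
T3·…·T1 = [-117/125 44/125 0; 44/125 117/125 0; 0 0 1]
det M = -1; M⁻¹ = [-117/125 44/125 0; 44/125 117/125 0; 0 0 1]
M⁻¹ · (-212/125, 293/250)ᵀ = (2, 1/2)ᵀ

p = (2, 1/2)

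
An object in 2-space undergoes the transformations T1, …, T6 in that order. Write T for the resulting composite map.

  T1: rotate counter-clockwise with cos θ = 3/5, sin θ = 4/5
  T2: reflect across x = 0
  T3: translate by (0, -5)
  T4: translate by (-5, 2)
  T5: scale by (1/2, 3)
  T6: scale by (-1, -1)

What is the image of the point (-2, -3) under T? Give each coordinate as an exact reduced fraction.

T1 rotate counter-clockwise with cos θ = 3/5, sin θ = 4/5: (-2, -3) → (6/5, -17/5)
T2 reflect across x = 0: (6/5, -17/5) → (-6/5, -17/5)
T3 translate by (0, -5): (-6/5, -17/5) → (-6/5, -42/5)
T4 translate by (-5, 2): (-6/5, -42/5) → (-31/5, -32/5)
T5 scale by (1/2, 3): (-31/5, -32/5) → (-31/10, -96/5)
T6 scale by (-1, -1): (-31/10, -96/5) → (31/10, 96/5)

T(p) = (31/10, 96/5)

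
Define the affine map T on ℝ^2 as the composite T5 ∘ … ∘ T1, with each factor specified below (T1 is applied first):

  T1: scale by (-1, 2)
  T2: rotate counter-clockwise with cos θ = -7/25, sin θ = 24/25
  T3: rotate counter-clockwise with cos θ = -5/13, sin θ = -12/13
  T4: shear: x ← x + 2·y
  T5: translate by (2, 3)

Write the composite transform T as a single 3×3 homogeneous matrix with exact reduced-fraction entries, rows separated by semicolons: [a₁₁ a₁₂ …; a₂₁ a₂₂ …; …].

T1 = [-1 0 0; 0 2 0; 0 0 1]
T2·T1 = [7/25 -48/25 0; -24/25 -14/25 0; 0 0 1]
T3·…·T1 = [-323/325 72/325 0; 36/325 646/325 0; 0 0 1]
T4·…·T1 = [-251/325 1364/325 0; 36/325 646/325 0; 0 0 1]
T5·…·T1 = [-251/325 1364/325 2; 36/325 646/325 3; 0 0 1]

T = [-251/325 1364/325 2; 36/325 646/325 3; 0 0 1]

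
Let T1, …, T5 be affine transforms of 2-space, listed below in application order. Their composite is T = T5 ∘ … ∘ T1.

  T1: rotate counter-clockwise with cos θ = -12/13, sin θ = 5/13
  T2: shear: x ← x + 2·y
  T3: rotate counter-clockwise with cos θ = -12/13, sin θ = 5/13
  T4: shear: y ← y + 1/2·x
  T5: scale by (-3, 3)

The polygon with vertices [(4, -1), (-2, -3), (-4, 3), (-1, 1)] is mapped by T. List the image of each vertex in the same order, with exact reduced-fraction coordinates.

T1 rotate counter-clockwise with cos θ = -12/13, sin θ = 5/13: (4, -1) → (-43/13, 32/13); (-2, -3) → (3, 2); (-4, 3) → (33/13, -56/13); (-1, 1) → (7/13, -17/13)
T2 shear: x ← x + 2·y: (-43/13, 32/13) → (21/13, 32/13); (3, 2) → (7, 2); (33/13, -56/13) → (-79/13, -56/13); (7/13, -17/13) → (-27/13, -17/13)
T3 rotate counter-clockwise with cos θ = -12/13, sin θ = 5/13: (21/13, 32/13) → (-412/169, -279/169); (7, 2) → (-94/13, 11/13); (-79/13, -56/13) → (1228/169, 277/169); (-27/13, -17/13) → (409/169, 69/169)
T4 shear: y ← y + 1/2·x: (-412/169, -279/169) → (-412/169, -485/169); (-94/13, 11/13) → (-94/13, -36/13); (1228/169, 277/169) → (1228/169, 891/169); (409/169, 69/169) → (409/169, 547/338)
T5 scale by (-3, 3): (-412/169, -485/169) → (1236/169, -1455/169); (-94/13, -36/13) → (282/13, -108/13); (1228/169, 891/169) → (-3684/169, 2673/169); (409/169, 547/338) → (-1227/169, 1641/338)

image vertices: (1236/169, -1455/169), (282/13, -108/13), (-3684/169, 2673/169), (-1227/169, 1641/338)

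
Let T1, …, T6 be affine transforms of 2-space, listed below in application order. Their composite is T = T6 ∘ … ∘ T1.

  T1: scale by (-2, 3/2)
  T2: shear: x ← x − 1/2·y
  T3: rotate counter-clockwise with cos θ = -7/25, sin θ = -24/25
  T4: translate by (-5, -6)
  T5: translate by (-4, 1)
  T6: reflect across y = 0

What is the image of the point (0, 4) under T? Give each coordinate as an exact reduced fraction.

T1 scale by (-2, 3/2): (0, 4) → (0, 6)
T2 shear: x ← x − 1/2·y: (0, 6) → (-3, 6)
T3 rotate counter-clockwise with cos θ = -7/25, sin θ = -24/25: (-3, 6) → (33/5, 6/5)
T4 translate by (-5, -6): (33/5, 6/5) → (8/5, -24/5)
T5 translate by (-4, 1): (8/5, -24/5) → (-12/5, -19/5)
T6 reflect across y = 0: (-12/5, -19/5) → (-12/5, 19/5)

T(p) = (-12/5, 19/5)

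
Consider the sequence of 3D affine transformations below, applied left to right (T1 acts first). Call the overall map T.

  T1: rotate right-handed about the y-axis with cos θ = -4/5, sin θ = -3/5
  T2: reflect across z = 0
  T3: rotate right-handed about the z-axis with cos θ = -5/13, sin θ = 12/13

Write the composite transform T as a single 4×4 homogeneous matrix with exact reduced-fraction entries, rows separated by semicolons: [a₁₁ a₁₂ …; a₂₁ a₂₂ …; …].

T1 = [-4/5 0 -3/5 0; 0 1 0 0; 3/5 0 -4/5 0; 0 0 0 1]
T2·T1 = [-4/5 0 -3/5 0; 0 1 0 0; -3/5 0 4/5 0; 0 0 0 1]
T3·…·T1 = [4/13 -12/13 3/13 0; -48/65 -5/13 -36/65 0; -3/5 0 4/5 0; 0 0 0 1]

T = [4/13 -12/13 3/13 0; -48/65 -5/13 -36/65 0; -3/5 0 4/5 0; 0 0 0 1]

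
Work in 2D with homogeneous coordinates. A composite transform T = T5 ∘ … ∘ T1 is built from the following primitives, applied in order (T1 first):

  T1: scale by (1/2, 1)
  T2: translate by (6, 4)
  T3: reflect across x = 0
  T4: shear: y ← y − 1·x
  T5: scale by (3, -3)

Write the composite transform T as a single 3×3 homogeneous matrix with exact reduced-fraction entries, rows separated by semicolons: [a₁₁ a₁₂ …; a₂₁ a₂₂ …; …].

T = [-3/2 0 -18; -3/2 -3 -30; 0 0 1]

T1 = [1/2 0 0; 0 1 0; 0 0 1]
T2·T1 = [1/2 0 6; 0 1 4; 0 0 1]
T3·…·T1 = [-1/2 0 -6; 0 1 4; 0 0 1]
T4·…·T1 = [-1/2 0 -6; 1/2 1 10; 0 0 1]
T5·…·T1 = [-3/2 0 -18; -3/2 -3 -30; 0 0 1]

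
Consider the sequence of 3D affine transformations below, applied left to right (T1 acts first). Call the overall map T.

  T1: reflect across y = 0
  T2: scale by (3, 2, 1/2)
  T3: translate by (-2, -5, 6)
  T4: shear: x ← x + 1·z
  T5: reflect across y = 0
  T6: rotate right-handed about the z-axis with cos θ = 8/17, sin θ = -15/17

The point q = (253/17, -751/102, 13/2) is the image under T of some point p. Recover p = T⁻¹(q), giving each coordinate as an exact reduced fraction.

p = (3, 7/3, 1)

T1 = [1 0 0 0; 0 -1 0 0; 0 0 1 0; 0 0 0 1]
T2·T1 = [3 0 0 0; 0 -2 0 0; 0 0 1/2 0; 0 0 0 1]
T3·…·T1 = [3 0 0 -2; 0 -2 0 -5; 0 0 1/2 6; 0 0 0 1]
T4·…·T1 = [3 0 1/2 4; 0 -2 0 -5; 0 0 1/2 6; 0 0 0 1]
T5·…·T1 = [3 0 1/2 4; 0 2 0 5; 0 0 1/2 6; 0 0 0 1]
T6·…·T1 = [24/17 30/17 4/17 107/17; -45/17 16/17 -15/34 -20/17; 0 0 1/2 6; 0 0 0 1]
det M = 3; M⁻¹ = [8/51 -5/17 -1/3 2/3; 15/34 4/17 0 -5/2; 0 0 2 -12; 0 0 0 1]
M⁻¹ · (253/17, -751/102, 13/2)ᵀ = (3, 7/3, 1)ᵀ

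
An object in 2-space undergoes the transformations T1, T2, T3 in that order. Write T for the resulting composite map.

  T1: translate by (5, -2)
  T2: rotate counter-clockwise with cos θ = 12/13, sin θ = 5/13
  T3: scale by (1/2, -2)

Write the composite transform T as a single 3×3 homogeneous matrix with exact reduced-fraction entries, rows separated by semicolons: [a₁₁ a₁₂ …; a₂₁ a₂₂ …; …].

T1 = [1 0 5; 0 1 -2; 0 0 1]
T2·T1 = [12/13 -5/13 70/13; 5/13 12/13 1/13; 0 0 1]
T3·…·T1 = [6/13 -5/26 35/13; -10/13 -24/13 -2/13; 0 0 1]

T = [6/13 -5/26 35/13; -10/13 -24/13 -2/13; 0 0 1]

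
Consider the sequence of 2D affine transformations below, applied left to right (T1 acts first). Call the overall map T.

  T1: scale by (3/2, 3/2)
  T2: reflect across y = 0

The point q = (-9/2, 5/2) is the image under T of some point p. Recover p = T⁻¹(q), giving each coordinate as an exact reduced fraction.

T1 = [3/2 0 0; 0 3/2 0; 0 0 1]
T2·T1 = [3/2 0 0; 0 -3/2 0; 0 0 1]
det M = -9/4; M⁻¹ = [2/3 0 0; 0 -2/3 0; 0 0 1]
M⁻¹ · (-9/2, 5/2)ᵀ = (-3, -5/3)ᵀ

p = (-3, -5/3)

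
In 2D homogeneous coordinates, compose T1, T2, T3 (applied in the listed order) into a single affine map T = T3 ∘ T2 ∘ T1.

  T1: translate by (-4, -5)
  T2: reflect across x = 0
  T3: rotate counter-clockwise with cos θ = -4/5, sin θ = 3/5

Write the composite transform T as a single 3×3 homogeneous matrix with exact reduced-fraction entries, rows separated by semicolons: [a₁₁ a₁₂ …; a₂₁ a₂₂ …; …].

T = [4/5 -3/5 -1/5; -3/5 -4/5 32/5; 0 0 1]

T1 = [1 0 -4; 0 1 -5; 0 0 1]
T2·T1 = [-1 0 4; 0 1 -5; 0 0 1]
T3·…·T1 = [4/5 -3/5 -1/5; -3/5 -4/5 32/5; 0 0 1]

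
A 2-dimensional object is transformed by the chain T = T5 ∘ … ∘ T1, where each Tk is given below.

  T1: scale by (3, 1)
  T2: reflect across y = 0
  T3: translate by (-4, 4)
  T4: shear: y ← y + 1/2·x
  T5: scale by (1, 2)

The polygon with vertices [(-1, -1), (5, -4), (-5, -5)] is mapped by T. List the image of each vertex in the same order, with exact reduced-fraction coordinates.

T1 scale by (3, 1): (-1, -1) → (-3, -1); (5, -4) → (15, -4); (-5, -5) → (-15, -5)
T2 reflect across y = 0: (-3, -1) → (-3, 1); (15, -4) → (15, 4); (-15, -5) → (-15, 5)
T3 translate by (-4, 4): (-3, 1) → (-7, 5); (15, 4) → (11, 8); (-15, 5) → (-19, 9)
T4 shear: y ← y + 1/2·x: (-7, 5) → (-7, 3/2); (11, 8) → (11, 27/2); (-19, 9) → (-19, -1/2)
T5 scale by (1, 2): (-7, 3/2) → (-7, 3); (11, 27/2) → (11, 27); (-19, -1/2) → (-19, -1)

image vertices: (-7, 3), (11, 27), (-19, -1)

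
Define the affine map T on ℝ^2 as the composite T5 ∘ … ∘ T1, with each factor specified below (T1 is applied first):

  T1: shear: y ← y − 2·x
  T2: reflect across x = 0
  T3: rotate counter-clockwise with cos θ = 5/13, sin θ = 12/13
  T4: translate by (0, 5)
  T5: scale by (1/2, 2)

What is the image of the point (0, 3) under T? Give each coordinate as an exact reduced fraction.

T1 shear: y ← y − 2·x: (0, 3) → (0, 3)
T2 reflect across x = 0: (0, 3) → (0, 3)
T3 rotate counter-clockwise with cos θ = 5/13, sin θ = 12/13: (0, 3) → (-36/13, 15/13)
T4 translate by (0, 5): (-36/13, 15/13) → (-36/13, 80/13)
T5 scale by (1/2, 2): (-36/13, 80/13) → (-18/13, 160/13)

T(p) = (-18/13, 160/13)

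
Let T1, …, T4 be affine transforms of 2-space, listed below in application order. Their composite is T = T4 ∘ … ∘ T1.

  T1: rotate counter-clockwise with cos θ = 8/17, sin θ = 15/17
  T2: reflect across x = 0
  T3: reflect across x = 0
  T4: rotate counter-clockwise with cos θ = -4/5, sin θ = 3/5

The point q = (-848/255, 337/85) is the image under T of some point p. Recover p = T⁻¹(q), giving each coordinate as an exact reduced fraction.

p = (4/3, -5)

T1 = [8/17 -15/17 0; 15/17 8/17 0; 0 0 1]
T2·T1 = [-8/17 15/17 0; 15/17 8/17 0; 0 0 1]
T3·…·T1 = [8/17 -15/17 0; 15/17 8/17 0; 0 0 1]
T4·…·T1 = [-77/85 36/85 0; -36/85 -77/85 0; 0 0 1]
det M = 1; M⁻¹ = [-77/85 -36/85 0; 36/85 -77/85 0; 0 0 1]
M⁻¹ · (-848/255, 337/85)ᵀ = (4/3, -5)ᵀ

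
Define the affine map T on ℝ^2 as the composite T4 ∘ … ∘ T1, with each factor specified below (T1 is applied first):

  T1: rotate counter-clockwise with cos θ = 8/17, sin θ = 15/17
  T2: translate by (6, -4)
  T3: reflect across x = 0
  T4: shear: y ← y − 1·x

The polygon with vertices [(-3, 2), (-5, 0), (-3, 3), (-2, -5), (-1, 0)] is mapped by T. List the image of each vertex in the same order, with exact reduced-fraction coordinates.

T1 rotate counter-clockwise with cos θ = 8/17, sin θ = 15/17: (-3, 2) → (-54/17, -29/17); (-5, 0) → (-40/17, -75/17); (-3, 3) → (-69/17, -21/17); (-2, -5) → (59/17, -70/17); (-1, 0) → (-8/17, -15/17)
T2 translate by (6, -4): (-54/17, -29/17) → (48/17, -97/17); (-40/17, -75/17) → (62/17, -143/17); (-69/17, -21/17) → (33/17, -89/17); (59/17, -70/17) → (161/17, -138/17); (-8/17, -15/17) → (94/17, -83/17)
T3 reflect across x = 0: (48/17, -97/17) → (-48/17, -97/17); (62/17, -143/17) → (-62/17, -143/17); (33/17, -89/17) → (-33/17, -89/17); (161/17, -138/17) → (-161/17, -138/17); (94/17, -83/17) → (-94/17, -83/17)
T4 shear: y ← y − 1·x: (-48/17, -97/17) → (-48/17, -49/17); (-62/17, -143/17) → (-62/17, -81/17); (-33/17, -89/17) → (-33/17, -56/17); (-161/17, -138/17) → (-161/17, 23/17); (-94/17, -83/17) → (-94/17, 11/17)

image vertices: (-48/17, -49/17), (-62/17, -81/17), (-33/17, -56/17), (-161/17, 23/17), (-94/17, 11/17)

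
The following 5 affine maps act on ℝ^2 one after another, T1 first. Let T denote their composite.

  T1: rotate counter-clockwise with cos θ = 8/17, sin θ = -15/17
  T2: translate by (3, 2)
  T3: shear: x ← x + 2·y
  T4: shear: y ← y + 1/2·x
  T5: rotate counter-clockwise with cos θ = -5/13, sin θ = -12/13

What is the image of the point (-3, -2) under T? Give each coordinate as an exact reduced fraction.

T(p) = (879/221, -4197/442)

T1 rotate counter-clockwise with cos θ = 8/17, sin θ = -15/17: (-3, -2) → (-54/17, 29/17)
T2 translate by (3, 2): (-54/17, 29/17) → (-3/17, 63/17)
T3 shear: x ← x + 2·y: (-3/17, 63/17) → (123/17, 63/17)
T4 shear: y ← y + 1/2·x: (123/17, 63/17) → (123/17, 249/34)
T5 rotate counter-clockwise with cos θ = -5/13, sin θ = -12/13: (123/17, 249/34) → (879/221, -4197/442)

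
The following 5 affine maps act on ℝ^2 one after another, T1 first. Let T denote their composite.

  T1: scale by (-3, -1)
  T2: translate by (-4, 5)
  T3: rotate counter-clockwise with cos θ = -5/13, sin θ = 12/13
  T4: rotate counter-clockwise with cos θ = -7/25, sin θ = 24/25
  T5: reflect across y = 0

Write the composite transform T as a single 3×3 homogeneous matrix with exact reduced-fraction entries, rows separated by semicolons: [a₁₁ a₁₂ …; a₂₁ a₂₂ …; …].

T1 = [-3 0 0; 0 -1 0; 0 0 1]
T2·T1 = [-3 0 -4; 0 -1 5; 0 0 1]
T3·…·T1 = [15/13 12/13 -40/13; -36/13 5/13 -73/13; 0 0 1]
T4·…·T1 = [759/325 -204/325 2032/325; 612/325 253/325 -449/325; 0 0 1]
T5·…·T1 = [759/325 -204/325 2032/325; -612/325 -253/325 449/325; 0 0 1]

T = [759/325 -204/325 2032/325; -612/325 -253/325 449/325; 0 0 1]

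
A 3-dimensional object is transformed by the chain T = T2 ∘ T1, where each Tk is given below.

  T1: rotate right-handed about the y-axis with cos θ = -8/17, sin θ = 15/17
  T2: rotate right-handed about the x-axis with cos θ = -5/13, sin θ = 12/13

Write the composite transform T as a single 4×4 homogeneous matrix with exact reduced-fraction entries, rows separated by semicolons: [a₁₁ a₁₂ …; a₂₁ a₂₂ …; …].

T1 = [-8/17 0 15/17 0; 0 1 0 0; -15/17 0 -8/17 0; 0 0 0 1]
T2·T1 = [-8/17 0 15/17 0; 180/221 -5/13 96/221 0; 75/221 12/13 40/221 0; 0 0 0 1]

T = [-8/17 0 15/17 0; 180/221 -5/13 96/221 0; 75/221 12/13 40/221 0; 0 0 0 1]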